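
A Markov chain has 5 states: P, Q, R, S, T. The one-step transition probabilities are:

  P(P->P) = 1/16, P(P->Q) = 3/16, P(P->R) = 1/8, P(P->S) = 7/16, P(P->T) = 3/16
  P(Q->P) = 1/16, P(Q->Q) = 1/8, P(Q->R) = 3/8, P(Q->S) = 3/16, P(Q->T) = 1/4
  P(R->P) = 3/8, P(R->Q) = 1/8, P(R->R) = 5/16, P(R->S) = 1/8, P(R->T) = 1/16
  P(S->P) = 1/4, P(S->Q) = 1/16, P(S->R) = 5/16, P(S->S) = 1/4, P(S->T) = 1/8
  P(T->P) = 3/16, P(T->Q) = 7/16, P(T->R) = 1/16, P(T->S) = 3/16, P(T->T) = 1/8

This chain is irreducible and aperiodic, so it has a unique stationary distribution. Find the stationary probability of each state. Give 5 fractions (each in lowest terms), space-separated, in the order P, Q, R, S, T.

Answer: 7261/35808 5999/35808 8923/35808 8503/35808 2561/17904

Derivation:
The stationary distribution satisfies pi = pi * P, i.e.:
  pi_P = 1/16*pi_P + 1/16*pi_Q + 3/8*pi_R + 1/4*pi_S + 3/16*pi_T
  pi_Q = 3/16*pi_P + 1/8*pi_Q + 1/8*pi_R + 1/16*pi_S + 7/16*pi_T
  pi_R = 1/8*pi_P + 3/8*pi_Q + 5/16*pi_R + 5/16*pi_S + 1/16*pi_T
  pi_S = 7/16*pi_P + 3/16*pi_Q + 1/8*pi_R + 1/4*pi_S + 3/16*pi_T
  pi_T = 3/16*pi_P + 1/4*pi_Q + 1/16*pi_R + 1/8*pi_S + 1/8*pi_T
with normalization: pi_P + pi_Q + pi_R + pi_S + pi_T = 1.

Using the first 4 balance equations plus normalization, the linear system A*pi = b is:
  [-15/16, 1/16, 3/8, 1/4, 3/16] . pi = 0
  [3/16, -7/8, 1/8, 1/16, 7/16] . pi = 0
  [1/8, 3/8, -11/16, 5/16, 1/16] . pi = 0
  [7/16, 3/16, 1/8, -3/4, 3/16] . pi = 0
  [1, 1, 1, 1, 1] . pi = 1

Solving yields:
  pi_P = 7261/35808
  pi_Q = 5999/35808
  pi_R = 8923/35808
  pi_S = 8503/35808
  pi_T = 2561/17904

Verification (pi * P):
  7261/35808*1/16 + 5999/35808*1/16 + 8923/35808*3/8 + 8503/35808*1/4 + 2561/17904*3/16 = 7261/35808 = pi_P  (ok)
  7261/35808*3/16 + 5999/35808*1/8 + 8923/35808*1/8 + 8503/35808*1/16 + 2561/17904*7/16 = 5999/35808 = pi_Q  (ok)
  7261/35808*1/8 + 5999/35808*3/8 + 8923/35808*5/16 + 8503/35808*5/16 + 2561/17904*1/16 = 8923/35808 = pi_R  (ok)
  7261/35808*7/16 + 5999/35808*3/16 + 8923/35808*1/8 + 8503/35808*1/4 + 2561/17904*3/16 = 8503/35808 = pi_S  (ok)
  7261/35808*3/16 + 5999/35808*1/4 + 8923/35808*1/16 + 8503/35808*1/8 + 2561/17904*1/8 = 2561/17904 = pi_T  (ok)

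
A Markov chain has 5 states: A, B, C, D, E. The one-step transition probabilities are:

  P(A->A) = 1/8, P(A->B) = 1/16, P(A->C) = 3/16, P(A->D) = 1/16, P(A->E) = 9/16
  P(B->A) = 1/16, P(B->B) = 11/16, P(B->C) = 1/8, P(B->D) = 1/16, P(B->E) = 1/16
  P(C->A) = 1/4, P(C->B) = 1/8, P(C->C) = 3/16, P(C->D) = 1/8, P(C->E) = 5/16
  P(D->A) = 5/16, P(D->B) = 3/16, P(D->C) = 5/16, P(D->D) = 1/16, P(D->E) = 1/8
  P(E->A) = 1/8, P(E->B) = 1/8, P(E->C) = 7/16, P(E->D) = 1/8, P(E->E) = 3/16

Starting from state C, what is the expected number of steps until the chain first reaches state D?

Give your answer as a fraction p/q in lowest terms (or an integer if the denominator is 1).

Answer: 9112/903

Derivation:
Let h_i = expected steps to first reach D from state i.
Boundary: h_D = 0.
First-step equations for the other states:
  h_A = 1 + 1/8*h_A + 1/16*h_B + 3/16*h_C + 1/16*h_D + 9/16*h_E
  h_B = 1 + 1/16*h_A + 11/16*h_B + 1/8*h_C + 1/16*h_D + 1/16*h_E
  h_C = 1 + 1/4*h_A + 1/8*h_B + 3/16*h_C + 1/8*h_D + 5/16*h_E
  h_E = 1 + 1/8*h_A + 1/8*h_B + 7/16*h_C + 1/8*h_D + 3/16*h_E

Substituting h_D = 0 and rearranging gives the linear system (I - Q) h = 1:
  [7/8, -1/16, -3/16, -9/16] . (h_A, h_B, h_C, h_E) = 1
  [-1/16, 5/16, -1/8, -1/16] . (h_A, h_B, h_C, h_E) = 1
  [-1/4, -1/8, 13/16, -5/16] . (h_A, h_B, h_C, h_E) = 1
  [-1/8, -1/8, -7/16, 13/16] . (h_A, h_B, h_C, h_E) = 1

Solving yields:
  h_A = 9544/903
  h_B = 10256/903
  h_C = 9112/903
  h_E = 9064/903

Starting state is C, so the expected hitting time is h_C = 9112/903.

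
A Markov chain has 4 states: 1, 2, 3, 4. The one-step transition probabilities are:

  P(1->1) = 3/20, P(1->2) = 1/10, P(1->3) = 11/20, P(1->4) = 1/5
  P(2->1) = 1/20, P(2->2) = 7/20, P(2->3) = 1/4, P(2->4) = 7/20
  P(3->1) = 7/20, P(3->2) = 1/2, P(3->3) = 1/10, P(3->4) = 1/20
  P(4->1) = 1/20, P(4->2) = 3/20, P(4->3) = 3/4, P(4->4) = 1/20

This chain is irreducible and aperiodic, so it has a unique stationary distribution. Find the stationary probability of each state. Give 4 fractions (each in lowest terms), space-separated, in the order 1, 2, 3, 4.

Answer: 929/5544 3593/11088 207/616 91/528

Derivation:
The stationary distribution satisfies pi = pi * P, i.e.:
  pi_1 = 3/20*pi_1 + 1/20*pi_2 + 7/20*pi_3 + 1/20*pi_4
  pi_2 = 1/10*pi_1 + 7/20*pi_2 + 1/2*pi_3 + 3/20*pi_4
  pi_3 = 11/20*pi_1 + 1/4*pi_2 + 1/10*pi_3 + 3/4*pi_4
  pi_4 = 1/5*pi_1 + 7/20*pi_2 + 1/20*pi_3 + 1/20*pi_4
with normalization: pi_1 + pi_2 + pi_3 + pi_4 = 1.

Using the first 3 balance equations plus normalization, the linear system A*pi = b is:
  [-17/20, 1/20, 7/20, 1/20] . pi = 0
  [1/10, -13/20, 1/2, 3/20] . pi = 0
  [11/20, 1/4, -9/10, 3/4] . pi = 0
  [1, 1, 1, 1] . pi = 1

Solving yields:
  pi_1 = 929/5544
  pi_2 = 3593/11088
  pi_3 = 207/616
  pi_4 = 91/528

Verification (pi * P):
  929/5544*3/20 + 3593/11088*1/20 + 207/616*7/20 + 91/528*1/20 = 929/5544 = pi_1  (ok)
  929/5544*1/10 + 3593/11088*7/20 + 207/616*1/2 + 91/528*3/20 = 3593/11088 = pi_2  (ok)
  929/5544*11/20 + 3593/11088*1/4 + 207/616*1/10 + 91/528*3/4 = 207/616 = pi_3  (ok)
  929/5544*1/5 + 3593/11088*7/20 + 207/616*1/20 + 91/528*1/20 = 91/528 = pi_4  (ok)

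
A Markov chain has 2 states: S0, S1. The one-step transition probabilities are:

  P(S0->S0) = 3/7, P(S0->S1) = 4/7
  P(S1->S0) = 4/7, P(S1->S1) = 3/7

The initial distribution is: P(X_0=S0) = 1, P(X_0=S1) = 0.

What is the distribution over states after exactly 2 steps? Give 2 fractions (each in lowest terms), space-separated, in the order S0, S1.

Answer: 25/49 24/49

Derivation:
Propagating the distribution step by step (d_{t+1} = d_t * P):
d_0 = (S0=1, S1=0)
  d_1[S0] = 1*3/7 + 0*4/7 = 3/7
  d_1[S1] = 1*4/7 + 0*3/7 = 4/7
d_1 = (S0=3/7, S1=4/7)
  d_2[S0] = 3/7*3/7 + 4/7*4/7 = 25/49
  d_2[S1] = 3/7*4/7 + 4/7*3/7 = 24/49
d_2 = (S0=25/49, S1=24/49)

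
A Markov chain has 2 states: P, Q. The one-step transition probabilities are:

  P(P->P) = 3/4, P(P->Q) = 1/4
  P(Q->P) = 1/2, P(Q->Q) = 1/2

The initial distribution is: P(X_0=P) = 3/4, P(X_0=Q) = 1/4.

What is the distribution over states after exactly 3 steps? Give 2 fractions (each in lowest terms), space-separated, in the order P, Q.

Answer: 171/256 85/256

Derivation:
Propagating the distribution step by step (d_{t+1} = d_t * P):
d_0 = (P=3/4, Q=1/4)
  d_1[P] = 3/4*3/4 + 1/4*1/2 = 11/16
  d_1[Q] = 3/4*1/4 + 1/4*1/2 = 5/16
d_1 = (P=11/16, Q=5/16)
  d_2[P] = 11/16*3/4 + 5/16*1/2 = 43/64
  d_2[Q] = 11/16*1/4 + 5/16*1/2 = 21/64
d_2 = (P=43/64, Q=21/64)
  d_3[P] = 43/64*3/4 + 21/64*1/2 = 171/256
  d_3[Q] = 43/64*1/4 + 21/64*1/2 = 85/256
d_3 = (P=171/256, Q=85/256)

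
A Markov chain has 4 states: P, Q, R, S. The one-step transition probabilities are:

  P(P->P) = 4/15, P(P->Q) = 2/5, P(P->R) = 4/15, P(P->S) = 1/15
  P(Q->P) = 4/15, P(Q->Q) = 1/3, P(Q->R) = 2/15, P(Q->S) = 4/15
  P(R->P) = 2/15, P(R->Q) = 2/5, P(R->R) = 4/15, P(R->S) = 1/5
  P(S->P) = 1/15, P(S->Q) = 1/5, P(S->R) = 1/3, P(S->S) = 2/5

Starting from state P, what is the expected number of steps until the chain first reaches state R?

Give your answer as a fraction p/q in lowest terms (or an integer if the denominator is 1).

Answer: 2535/596

Derivation:
Let h_i = expected steps to first reach R from state i.
Boundary: h_R = 0.
First-step equations for the other states:
  h_P = 1 + 4/15*h_P + 2/5*h_Q + 4/15*h_R + 1/15*h_S
  h_Q = 1 + 4/15*h_P + 1/3*h_Q + 2/15*h_R + 4/15*h_S
  h_S = 1 + 1/15*h_P + 1/5*h_Q + 1/3*h_R + 2/5*h_S

Substituting h_R = 0 and rearranging gives the linear system (I - Q) h = 1:
  [11/15, -2/5, -1/15] . (h_P, h_Q, h_S) = 1
  [-4/15, 2/3, -4/15] . (h_P, h_Q, h_S) = 1
  [-1/15, -1/5, 3/5] . (h_P, h_Q, h_S) = 1

Solving yields:
  h_P = 2535/596
  h_Q = 1395/298
  h_S = 2205/596

Starting state is P, so the expected hitting time is h_P = 2535/596.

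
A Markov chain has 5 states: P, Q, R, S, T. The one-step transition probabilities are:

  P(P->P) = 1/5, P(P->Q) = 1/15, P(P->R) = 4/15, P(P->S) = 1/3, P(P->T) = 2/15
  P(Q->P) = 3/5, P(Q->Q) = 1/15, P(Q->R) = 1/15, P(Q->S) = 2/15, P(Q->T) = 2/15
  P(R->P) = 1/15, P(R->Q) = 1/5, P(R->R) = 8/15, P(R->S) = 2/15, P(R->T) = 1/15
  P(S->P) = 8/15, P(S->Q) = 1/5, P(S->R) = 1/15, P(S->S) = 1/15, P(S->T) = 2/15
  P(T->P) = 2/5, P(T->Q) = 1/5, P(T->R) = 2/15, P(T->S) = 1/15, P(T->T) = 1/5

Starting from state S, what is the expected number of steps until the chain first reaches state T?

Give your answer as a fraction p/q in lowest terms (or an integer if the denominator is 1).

Answer: 5155/603

Derivation:
Let h_i = expected steps to first reach T from state i.
Boundary: h_T = 0.
First-step equations for the other states:
  h_P = 1 + 1/5*h_P + 1/15*h_Q + 4/15*h_R + 1/3*h_S + 2/15*h_T
  h_Q = 1 + 3/5*h_P + 1/15*h_Q + 1/15*h_R + 2/15*h_S + 2/15*h_T
  h_R = 1 + 1/15*h_P + 1/5*h_Q + 8/15*h_R + 2/15*h_S + 1/15*h_T
  h_S = 1 + 8/15*h_P + 1/5*h_Q + 1/15*h_R + 1/15*h_S + 2/15*h_T

Substituting h_T = 0 and rearranging gives the linear system (I - Q) h = 1:
  [4/5, -1/15, -4/15, -1/3] . (h_P, h_Q, h_R, h_S) = 1
  [-3/5, 14/15, -1/15, -2/15] . (h_P, h_Q, h_R, h_S) = 1
  [-1/15, -1/5, 7/15, -2/15] . (h_P, h_Q, h_R, h_S) = 1
  [-8/15, -1/5, -1/15, 14/15] . (h_P, h_Q, h_R, h_S) = 1

Solving yields:
  h_P = 5240/603
  h_Q = 1720/201
  h_R = 5725/603
  h_S = 5155/603

Starting state is S, so the expected hitting time is h_S = 5155/603.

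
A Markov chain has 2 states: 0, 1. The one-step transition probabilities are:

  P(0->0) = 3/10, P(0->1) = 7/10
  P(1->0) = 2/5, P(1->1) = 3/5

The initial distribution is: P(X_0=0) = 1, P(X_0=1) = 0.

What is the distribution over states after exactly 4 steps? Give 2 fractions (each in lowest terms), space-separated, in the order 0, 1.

Propagating the distribution step by step (d_{t+1} = d_t * P):
d_0 = (0=1, 1=0)
  d_1[0] = 1*3/10 + 0*2/5 = 3/10
  d_1[1] = 1*7/10 + 0*3/5 = 7/10
d_1 = (0=3/10, 1=7/10)
  d_2[0] = 3/10*3/10 + 7/10*2/5 = 37/100
  d_2[1] = 3/10*7/10 + 7/10*3/5 = 63/100
d_2 = (0=37/100, 1=63/100)
  d_3[0] = 37/100*3/10 + 63/100*2/5 = 363/1000
  d_3[1] = 37/100*7/10 + 63/100*3/5 = 637/1000
d_3 = (0=363/1000, 1=637/1000)
  d_4[0] = 363/1000*3/10 + 637/1000*2/5 = 3637/10000
  d_4[1] = 363/1000*7/10 + 637/1000*3/5 = 6363/10000
d_4 = (0=3637/10000, 1=6363/10000)

Answer: 3637/10000 6363/10000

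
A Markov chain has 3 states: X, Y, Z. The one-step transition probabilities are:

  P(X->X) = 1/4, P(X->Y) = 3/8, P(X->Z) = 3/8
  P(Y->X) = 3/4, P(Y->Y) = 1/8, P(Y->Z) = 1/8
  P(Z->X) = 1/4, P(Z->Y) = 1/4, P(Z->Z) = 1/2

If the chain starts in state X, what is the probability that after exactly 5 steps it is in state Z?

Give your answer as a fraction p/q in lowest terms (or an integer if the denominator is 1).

Answer: 11583/32768

Derivation:
Computing P^5 by repeated multiplication:
P^1 =
  X: [1/4, 3/8, 3/8]
  Y: [3/4, 1/8, 1/8]
  Z: [1/4, 1/4, 1/2]
P^2 =
  X: [7/16, 15/64, 21/64]
  Y: [5/16, 21/64, 23/64]
  Z: [3/8, 1/4, 3/8]
P^3 =
  X: [47/128, 141/512, 183/512]
  Y: [53/128, 127/512, 173/512]
  Z: [3/8, 17/64, 23/64]
P^4 =
  X: [397/1024, 1071/4096, 1437/4096]
  Y: [383/1024, 1109/4096, 1455/4096]
  Z: [49/128, 135/512, 181/512]
P^5 =
  X: [3119/8192, 8709/32768, 11583/32768]
  Y: [3157/8192, 8615/32768, 11525/32768]
  Z: [391/1024, 1085/4096, 1447/4096]

(P^5)[X -> Z] = 11583/32768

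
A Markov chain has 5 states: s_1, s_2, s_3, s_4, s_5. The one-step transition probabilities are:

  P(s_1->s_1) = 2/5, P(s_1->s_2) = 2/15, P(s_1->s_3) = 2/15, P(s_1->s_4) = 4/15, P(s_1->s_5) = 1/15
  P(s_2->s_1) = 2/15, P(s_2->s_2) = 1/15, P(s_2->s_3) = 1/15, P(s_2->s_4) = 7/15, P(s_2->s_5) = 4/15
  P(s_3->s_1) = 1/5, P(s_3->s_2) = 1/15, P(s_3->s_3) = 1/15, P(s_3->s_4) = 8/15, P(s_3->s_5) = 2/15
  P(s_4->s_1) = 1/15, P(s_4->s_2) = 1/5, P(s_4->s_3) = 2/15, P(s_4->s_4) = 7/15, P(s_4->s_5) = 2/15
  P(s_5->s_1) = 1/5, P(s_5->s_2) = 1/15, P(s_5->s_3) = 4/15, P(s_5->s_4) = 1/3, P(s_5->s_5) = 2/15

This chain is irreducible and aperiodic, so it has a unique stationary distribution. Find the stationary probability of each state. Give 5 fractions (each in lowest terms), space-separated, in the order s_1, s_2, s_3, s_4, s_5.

The stationary distribution satisfies pi = pi * P, i.e.:
  pi_s_1 = 2/5*pi_s_1 + 2/15*pi_s_2 + 1/5*pi_s_3 + 1/15*pi_s_4 + 1/5*pi_s_5
  pi_s_2 = 2/15*pi_s_1 + 1/15*pi_s_2 + 1/15*pi_s_3 + 1/5*pi_s_4 + 1/15*pi_s_5
  pi_s_3 = 2/15*pi_s_1 + 1/15*pi_s_2 + 1/15*pi_s_3 + 2/15*pi_s_4 + 4/15*pi_s_5
  pi_s_4 = 4/15*pi_s_1 + 7/15*pi_s_2 + 8/15*pi_s_3 + 7/15*pi_s_4 + 1/3*pi_s_5
  pi_s_5 = 1/15*pi_s_1 + 4/15*pi_s_2 + 2/15*pi_s_3 + 2/15*pi_s_4 + 2/15*pi_s_5
with normalization: pi_s_1 + pi_s_2 + pi_s_3 + pi_s_4 + pi_s_5 = 1.

Using the first 4 balance equations plus normalization, the linear system A*pi = b is:
  [-3/5, 2/15, 1/5, 1/15, 1/5] . pi = 0
  [2/15, -14/15, 1/15, 1/5, 1/15] . pi = 0
  [2/15, 1/15, -14/15, 2/15, 4/15] . pi = 0
  [4/15, 7/15, 8/15, -8/15, 1/3] . pi = 0
  [1, 1, 1, 1, 1] . pi = 1

Solving yields:
  pi_s_1 = 1180/7013
  pi_s_2 = 942/7013
  pi_s_3 = 1881/14026
  pi_s_4 = 5937/14026
  pi_s_5 = 982/7013

Verification (pi * P):
  1180/7013*2/5 + 942/7013*2/15 + 1881/14026*1/5 + 5937/14026*1/15 + 982/7013*1/5 = 1180/7013 = pi_s_1  (ok)
  1180/7013*2/15 + 942/7013*1/15 + 1881/14026*1/15 + 5937/14026*1/5 + 982/7013*1/15 = 942/7013 = pi_s_2  (ok)
  1180/7013*2/15 + 942/7013*1/15 + 1881/14026*1/15 + 5937/14026*2/15 + 982/7013*4/15 = 1881/14026 = pi_s_3  (ok)
  1180/7013*4/15 + 942/7013*7/15 + 1881/14026*8/15 + 5937/14026*7/15 + 982/7013*1/3 = 5937/14026 = pi_s_4  (ok)
  1180/7013*1/15 + 942/7013*4/15 + 1881/14026*2/15 + 5937/14026*2/15 + 982/7013*2/15 = 982/7013 = pi_s_5  (ok)

Answer: 1180/7013 942/7013 1881/14026 5937/14026 982/7013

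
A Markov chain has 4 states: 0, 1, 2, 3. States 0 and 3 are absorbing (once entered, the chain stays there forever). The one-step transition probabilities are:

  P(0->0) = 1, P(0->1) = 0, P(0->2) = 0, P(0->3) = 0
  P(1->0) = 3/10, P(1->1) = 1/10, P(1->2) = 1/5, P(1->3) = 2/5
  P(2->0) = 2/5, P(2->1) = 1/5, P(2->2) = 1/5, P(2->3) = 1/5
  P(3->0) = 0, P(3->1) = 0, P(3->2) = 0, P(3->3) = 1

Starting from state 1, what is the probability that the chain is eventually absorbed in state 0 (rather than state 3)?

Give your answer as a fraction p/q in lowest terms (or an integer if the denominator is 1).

Let a_i = P(absorbed in 0 | start in state i).
Boundary conditions: a_0 = 1, a_3 = 0.
For each transient state i, a_i = sum_j P(i->j) * a_j:
  a_1 = 3/10*a_0 + 1/10*a_1 + 1/5*a_2 + 2/5*a_3
  a_2 = 2/5*a_0 + 1/5*a_1 + 1/5*a_2 + 1/5*a_3

Substituting a_0 = 1 and a_3 = 0, rearrange to (I - Q) a = r where r[i] = P(i -> 0):
  [9/10, -1/5] . (a_1, a_2) = 3/10
  [-1/5, 4/5] . (a_1, a_2) = 2/5

Solving yields:
  a_1 = 8/17
  a_2 = 21/34

Starting state is 1, so the absorption probability is a_1 = 8/17.

Answer: 8/17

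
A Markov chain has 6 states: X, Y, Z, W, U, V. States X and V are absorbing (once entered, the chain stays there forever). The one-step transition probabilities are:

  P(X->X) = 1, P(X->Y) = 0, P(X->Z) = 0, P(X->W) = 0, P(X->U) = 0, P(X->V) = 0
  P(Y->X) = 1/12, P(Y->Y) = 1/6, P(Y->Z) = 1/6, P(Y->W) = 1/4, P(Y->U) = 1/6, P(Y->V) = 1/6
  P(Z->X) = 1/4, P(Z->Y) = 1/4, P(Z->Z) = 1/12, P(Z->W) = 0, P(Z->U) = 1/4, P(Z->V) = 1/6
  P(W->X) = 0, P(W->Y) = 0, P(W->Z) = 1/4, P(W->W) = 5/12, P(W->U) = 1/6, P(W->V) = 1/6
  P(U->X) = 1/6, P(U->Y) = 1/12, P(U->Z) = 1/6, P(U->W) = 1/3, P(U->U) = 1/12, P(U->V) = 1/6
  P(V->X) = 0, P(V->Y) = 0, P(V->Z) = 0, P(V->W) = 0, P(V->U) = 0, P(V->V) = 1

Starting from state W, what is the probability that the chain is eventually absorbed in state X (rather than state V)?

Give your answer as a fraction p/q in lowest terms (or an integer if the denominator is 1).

Let a_i = P(absorbed in X | start in state i).
Boundary conditions: a_X = 1, a_V = 0.
For each transient state i, a_i = sum_j P(i->j) * a_j:
  a_Y = 1/12*a_X + 1/6*a_Y + 1/6*a_Z + 1/4*a_W + 1/6*a_U + 1/6*a_V
  a_Z = 1/4*a_X + 1/4*a_Y + 1/12*a_Z + 0*a_W + 1/4*a_U + 1/6*a_V
  a_W = 0*a_X + 0*a_Y + 1/4*a_Z + 5/12*a_W + 1/6*a_U + 1/6*a_V
  a_U = 1/6*a_X + 1/12*a_Y + 1/6*a_Z + 1/3*a_W + 1/12*a_U + 1/6*a_V

Substituting a_X = 1 and a_V = 0, rearrange to (I - Q) a = r where r[i] = P(i -> X):
  [5/6, -1/6, -1/4, -1/6] . (a_Y, a_Z, a_W, a_U) = 1/12
  [-1/4, 11/12, 0, -1/4] . (a_Y, a_Z, a_W, a_U) = 1/4
  [0, -1/4, 7/12, -1/6] . (a_Y, a_Z, a_W, a_U) = 0
  [-1/12, -1/6, -1/3, 11/12] . (a_Y, a_Z, a_W, a_U) = 1/6

Solving yields:
  a_Y = 1081/2809
  a_Z = 1389/2809
  a_W = 939/2809
  a_U = 1203/2809

Starting state is W, so the absorption probability is a_W = 939/2809.

Answer: 939/2809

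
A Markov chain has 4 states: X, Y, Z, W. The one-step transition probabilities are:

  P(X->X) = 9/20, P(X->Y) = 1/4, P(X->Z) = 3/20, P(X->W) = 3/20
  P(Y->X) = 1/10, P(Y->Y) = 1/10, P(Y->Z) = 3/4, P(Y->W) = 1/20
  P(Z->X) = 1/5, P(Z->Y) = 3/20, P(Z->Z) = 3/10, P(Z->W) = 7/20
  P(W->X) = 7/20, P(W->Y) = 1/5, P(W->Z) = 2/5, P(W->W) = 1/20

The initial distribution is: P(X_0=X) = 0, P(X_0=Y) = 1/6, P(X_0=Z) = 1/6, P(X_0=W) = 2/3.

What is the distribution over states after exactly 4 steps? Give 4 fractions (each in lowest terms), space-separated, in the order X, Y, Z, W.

Answer: 67093/240000 57033/320000 342023/960000 29751/160000

Derivation:
Propagating the distribution step by step (d_{t+1} = d_t * P):
d_0 = (X=0, Y=1/6, Z=1/6, W=2/3)
  d_1[X] = 0*9/20 + 1/6*1/10 + 1/6*1/5 + 2/3*7/20 = 17/60
  d_1[Y] = 0*1/4 + 1/6*1/10 + 1/6*3/20 + 2/3*1/5 = 7/40
  d_1[Z] = 0*3/20 + 1/6*3/4 + 1/6*3/10 + 2/3*2/5 = 53/120
  d_1[W] = 0*3/20 + 1/6*1/20 + 1/6*7/20 + 2/3*1/20 = 1/10
d_1 = (X=17/60, Y=7/40, Z=53/120, W=1/10)
  d_2[X] = 17/60*9/20 + 7/40*1/10 + 53/120*1/5 + 1/10*7/20 = 161/600
  d_2[Y] = 17/60*1/4 + 7/40*1/10 + 53/120*3/20 + 1/10*1/5 = 419/2400
  d_2[Z] = 17/60*3/20 + 7/40*3/4 + 53/120*3/10 + 1/10*2/5 = 277/800
  d_2[W] = 17/60*3/20 + 7/40*1/20 + 53/120*7/20 + 1/10*1/20 = 253/1200
d_2 = (X=161/600, Y=419/2400, Z=277/800, W=253/1200)
  d_3[X] = 161/600*9/20 + 419/2400*1/10 + 277/800*1/5 + 253/1200*7/20 = 9/32
  d_3[Y] = 161/600*1/4 + 419/2400*1/10 + 277/800*3/20 + 253/1200*1/5 = 343/1920
  d_3[Z] = 161/600*3/20 + 419/2400*3/4 + 277/800*3/10 + 253/1200*2/5 = 17251/48000
  d_3[W] = 161/600*3/20 + 419/2400*1/20 + 277/800*7/20 + 253/1200*1/20 = 4337/24000
d_3 = (X=9/32, Y=343/1920, Z=17251/48000, W=4337/24000)
  d_4[X] = 9/32*9/20 + 343/1920*1/10 + 17251/48000*1/5 + 4337/24000*7/20 = 67093/240000
  d_4[Y] = 9/32*1/4 + 343/1920*1/10 + 17251/48000*3/20 + 4337/24000*1/5 = 57033/320000
  d_4[Z] = 9/32*3/20 + 343/1920*3/4 + 17251/48000*3/10 + 4337/24000*2/5 = 342023/960000
  d_4[W] = 9/32*3/20 + 343/1920*1/20 + 17251/48000*7/20 + 4337/24000*1/20 = 29751/160000
d_4 = (X=67093/240000, Y=57033/320000, Z=342023/960000, W=29751/160000)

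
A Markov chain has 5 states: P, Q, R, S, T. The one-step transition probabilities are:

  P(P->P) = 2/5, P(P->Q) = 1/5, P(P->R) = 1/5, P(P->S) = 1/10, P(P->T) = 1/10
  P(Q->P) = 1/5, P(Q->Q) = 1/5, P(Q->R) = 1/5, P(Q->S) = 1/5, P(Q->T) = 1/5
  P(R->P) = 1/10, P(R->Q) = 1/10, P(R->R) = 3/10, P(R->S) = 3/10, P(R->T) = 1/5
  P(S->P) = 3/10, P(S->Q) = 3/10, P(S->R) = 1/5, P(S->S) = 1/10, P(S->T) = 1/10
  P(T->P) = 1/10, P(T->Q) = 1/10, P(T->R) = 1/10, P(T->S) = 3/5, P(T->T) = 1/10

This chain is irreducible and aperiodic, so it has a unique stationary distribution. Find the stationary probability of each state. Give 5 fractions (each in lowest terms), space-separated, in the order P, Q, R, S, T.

The stationary distribution satisfies pi = pi * P, i.e.:
  pi_P = 2/5*pi_P + 1/5*pi_Q + 1/10*pi_R + 3/10*pi_S + 1/10*pi_T
  pi_Q = 1/5*pi_P + 1/5*pi_Q + 1/10*pi_R + 3/10*pi_S + 1/10*pi_T
  pi_R = 1/5*pi_P + 1/5*pi_Q + 3/10*pi_R + 1/5*pi_S + 1/10*pi_T
  pi_S = 1/10*pi_P + 1/5*pi_Q + 3/10*pi_R + 1/10*pi_S + 3/5*pi_T
  pi_T = 1/10*pi_P + 1/5*pi_Q + 1/5*pi_R + 1/10*pi_S + 1/10*pi_T
with normalization: pi_P + pi_Q + pi_R + pi_S + pi_T = 1.

Using the first 4 balance equations plus normalization, the linear system A*pi = b is:
  [-3/5, 1/5, 1/10, 3/10, 1/10] . pi = 0
  [1/5, -4/5, 1/10, 3/10, 1/10] . pi = 0
  [1/5, 1/5, -7/10, 1/5, 1/10] . pi = 0
  [1/10, 1/5, 3/10, -9/10, 3/5] . pi = 0
  [1, 1, 1, 1, 1] . pi = 1

Solving yields:
  pi_P = 1065/4523
  pi_Q = 852/4523
  pi_R = 935/4523
  pi_S = 1040/4523
  pi_T = 631/4523

Verification (pi * P):
  1065/4523*2/5 + 852/4523*1/5 + 935/4523*1/10 + 1040/4523*3/10 + 631/4523*1/10 = 1065/4523 = pi_P  (ok)
  1065/4523*1/5 + 852/4523*1/5 + 935/4523*1/10 + 1040/4523*3/10 + 631/4523*1/10 = 852/4523 = pi_Q  (ok)
  1065/4523*1/5 + 852/4523*1/5 + 935/4523*3/10 + 1040/4523*1/5 + 631/4523*1/10 = 935/4523 = pi_R  (ok)
  1065/4523*1/10 + 852/4523*1/5 + 935/4523*3/10 + 1040/4523*1/10 + 631/4523*3/5 = 1040/4523 = pi_S  (ok)
  1065/4523*1/10 + 852/4523*1/5 + 935/4523*1/5 + 1040/4523*1/10 + 631/4523*1/10 = 631/4523 = pi_T  (ok)

Answer: 1065/4523 852/4523 935/4523 1040/4523 631/4523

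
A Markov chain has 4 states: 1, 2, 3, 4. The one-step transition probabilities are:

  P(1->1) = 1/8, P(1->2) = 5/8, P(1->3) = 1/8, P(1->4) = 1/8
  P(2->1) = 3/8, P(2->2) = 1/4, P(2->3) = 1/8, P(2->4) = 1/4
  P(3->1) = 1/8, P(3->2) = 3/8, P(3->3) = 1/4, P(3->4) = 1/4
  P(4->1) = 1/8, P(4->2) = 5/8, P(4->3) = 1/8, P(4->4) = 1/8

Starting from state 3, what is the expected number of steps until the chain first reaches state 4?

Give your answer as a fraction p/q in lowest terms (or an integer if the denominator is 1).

Let h_i = expected steps to first reach 4 from state i.
Boundary: h_4 = 0.
First-step equations for the other states:
  h_1 = 1 + 1/8*h_1 + 5/8*h_2 + 1/8*h_3 + 1/8*h_4
  h_2 = 1 + 3/8*h_1 + 1/4*h_2 + 1/8*h_3 + 1/4*h_4
  h_3 = 1 + 1/8*h_1 + 3/8*h_2 + 1/4*h_3 + 1/4*h_4

Substituting h_4 = 0 and rearranging gives the linear system (I - Q) h = 1:
  [7/8, -5/8, -1/8] . (h_1, h_2, h_3) = 1
  [-3/8, 3/4, -1/8] . (h_1, h_2, h_3) = 1
  [-1/8, -3/8, 3/4] . (h_1, h_2, h_3) = 1

Solving yields:
  h_1 = 56/11
  h_2 = 560/121
  h_3 = 544/121

Starting state is 3, so the expected hitting time is h_3 = 544/121.

Answer: 544/121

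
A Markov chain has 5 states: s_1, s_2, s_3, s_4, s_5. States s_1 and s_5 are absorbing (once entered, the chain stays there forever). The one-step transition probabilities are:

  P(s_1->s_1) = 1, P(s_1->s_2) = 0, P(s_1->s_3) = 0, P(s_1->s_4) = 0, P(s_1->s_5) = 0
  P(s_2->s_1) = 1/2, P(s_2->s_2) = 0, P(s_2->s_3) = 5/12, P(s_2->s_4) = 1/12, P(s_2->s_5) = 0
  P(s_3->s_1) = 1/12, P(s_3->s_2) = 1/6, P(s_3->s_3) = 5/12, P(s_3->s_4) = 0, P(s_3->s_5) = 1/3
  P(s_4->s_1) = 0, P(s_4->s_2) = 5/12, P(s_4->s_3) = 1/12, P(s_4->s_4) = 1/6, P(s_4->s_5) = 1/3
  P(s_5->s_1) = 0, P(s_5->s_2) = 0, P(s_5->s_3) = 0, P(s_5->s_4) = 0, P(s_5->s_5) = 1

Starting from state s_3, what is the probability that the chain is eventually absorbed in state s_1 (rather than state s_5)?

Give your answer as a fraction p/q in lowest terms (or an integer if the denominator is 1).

Answer: 235/703

Derivation:
Let a_i = P(absorbed in s_1 | start in state i).
Boundary conditions: a_s_1 = 1, a_s_5 = 0.
For each transient state i, a_i = sum_j P(i->j) * a_j:
  a_s_2 = 1/2*a_s_1 + 0*a_s_2 + 5/12*a_s_3 + 1/12*a_s_4 + 0*a_s_5
  a_s_3 = 1/12*a_s_1 + 1/6*a_s_2 + 5/12*a_s_3 + 0*a_s_4 + 1/3*a_s_5
  a_s_4 = 0*a_s_1 + 5/12*a_s_2 + 1/12*a_s_3 + 1/6*a_s_4 + 1/3*a_s_5

Substituting a_s_1 = 1 and a_s_5 = 0, rearrange to (I - Q) a = r where r[i] = P(i -> s_1):
  [1, -5/12, -1/12] . (a_s_2, a_s_3, a_s_4) = 1/2
  [-1/6, 7/12, 0] . (a_s_2, a_s_3, a_s_4) = 1/12
  [-5/12, -1/12, 5/6] . (a_s_2, a_s_3, a_s_4) = 0

Solving yields:
  a_s_2 = 471/703
  a_s_3 = 235/703
  a_s_4 = 7/19

Starting state is s_3, so the absorption probability is a_s_3 = 235/703.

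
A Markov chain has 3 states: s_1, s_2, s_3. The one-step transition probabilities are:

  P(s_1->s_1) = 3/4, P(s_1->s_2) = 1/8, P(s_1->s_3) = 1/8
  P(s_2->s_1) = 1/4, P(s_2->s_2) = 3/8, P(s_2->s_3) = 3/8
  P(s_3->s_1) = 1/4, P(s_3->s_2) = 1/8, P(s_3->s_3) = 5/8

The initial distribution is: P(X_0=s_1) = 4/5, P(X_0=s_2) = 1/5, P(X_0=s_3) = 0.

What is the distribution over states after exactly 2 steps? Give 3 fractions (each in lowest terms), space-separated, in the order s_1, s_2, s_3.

Propagating the distribution step by step (d_{t+1} = d_t * P):
d_0 = (s_1=4/5, s_2=1/5, s_3=0)
  d_1[s_1] = 4/5*3/4 + 1/5*1/4 + 0*1/4 = 13/20
  d_1[s_2] = 4/5*1/8 + 1/5*3/8 + 0*1/8 = 7/40
  d_1[s_3] = 4/5*1/8 + 1/5*3/8 + 0*5/8 = 7/40
d_1 = (s_1=13/20, s_2=7/40, s_3=7/40)
  d_2[s_1] = 13/20*3/4 + 7/40*1/4 + 7/40*1/4 = 23/40
  d_2[s_2] = 13/20*1/8 + 7/40*3/8 + 7/40*1/8 = 27/160
  d_2[s_3] = 13/20*1/8 + 7/40*3/8 + 7/40*5/8 = 41/160
d_2 = (s_1=23/40, s_2=27/160, s_3=41/160)

Answer: 23/40 27/160 41/160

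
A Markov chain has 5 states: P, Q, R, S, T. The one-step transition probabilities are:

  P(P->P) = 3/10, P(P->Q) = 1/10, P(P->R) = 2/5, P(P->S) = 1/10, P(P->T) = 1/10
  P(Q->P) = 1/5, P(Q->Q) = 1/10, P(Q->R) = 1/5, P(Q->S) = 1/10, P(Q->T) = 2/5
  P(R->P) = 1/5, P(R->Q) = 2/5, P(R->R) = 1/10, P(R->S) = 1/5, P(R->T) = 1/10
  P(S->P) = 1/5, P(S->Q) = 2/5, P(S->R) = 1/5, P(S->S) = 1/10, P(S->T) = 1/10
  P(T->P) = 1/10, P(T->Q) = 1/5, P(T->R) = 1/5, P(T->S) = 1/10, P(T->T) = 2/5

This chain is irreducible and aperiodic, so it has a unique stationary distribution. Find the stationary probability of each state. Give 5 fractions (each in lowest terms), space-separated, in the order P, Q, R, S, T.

The stationary distribution satisfies pi = pi * P, i.e.:
  pi_P = 3/10*pi_P + 1/5*pi_Q + 1/5*pi_R + 1/5*pi_S + 1/10*pi_T
  pi_Q = 1/10*pi_P + 1/10*pi_Q + 2/5*pi_R + 2/5*pi_S + 1/5*pi_T
  pi_R = 2/5*pi_P + 1/5*pi_Q + 1/10*pi_R + 1/5*pi_S + 1/5*pi_T
  pi_S = 1/10*pi_P + 1/10*pi_Q + 1/5*pi_R + 1/10*pi_S + 1/10*pi_T
  pi_T = 1/10*pi_P + 2/5*pi_Q + 1/10*pi_R + 1/10*pi_S + 2/5*pi_T
with normalization: pi_P + pi_Q + pi_R + pi_S + pi_T = 1.

Using the first 4 balance equations plus normalization, the linear system A*pi = b is:
  [-7/10, 1/5, 1/5, 1/5, 1/10] . pi = 0
  [1/10, -9/10, 2/5, 2/5, 1/5] . pi = 0
  [2/5, 1/5, -9/10, 1/5, 1/5] . pi = 0
  [1/10, 1/10, 1/5, -9/10, 1/10] . pi = 0
  [1, 1, 1, 1, 1] . pi = 1

Solving yields:
  pi_P = 169/864
  pi_Q = 65/288
  pi_R = 1033/4752
  pi_S = 1157/9504
  pi_T = 23/96

Verification (pi * P):
  169/864*3/10 + 65/288*1/5 + 1033/4752*1/5 + 1157/9504*1/5 + 23/96*1/10 = 169/864 = pi_P  (ok)
  169/864*1/10 + 65/288*1/10 + 1033/4752*2/5 + 1157/9504*2/5 + 23/96*1/5 = 65/288 = pi_Q  (ok)
  169/864*2/5 + 65/288*1/5 + 1033/4752*1/10 + 1157/9504*1/5 + 23/96*1/5 = 1033/4752 = pi_R  (ok)
  169/864*1/10 + 65/288*1/10 + 1033/4752*1/5 + 1157/9504*1/10 + 23/96*1/10 = 1157/9504 = pi_S  (ok)
  169/864*1/10 + 65/288*2/5 + 1033/4752*1/10 + 1157/9504*1/10 + 23/96*2/5 = 23/96 = pi_T  (ok)

Answer: 169/864 65/288 1033/4752 1157/9504 23/96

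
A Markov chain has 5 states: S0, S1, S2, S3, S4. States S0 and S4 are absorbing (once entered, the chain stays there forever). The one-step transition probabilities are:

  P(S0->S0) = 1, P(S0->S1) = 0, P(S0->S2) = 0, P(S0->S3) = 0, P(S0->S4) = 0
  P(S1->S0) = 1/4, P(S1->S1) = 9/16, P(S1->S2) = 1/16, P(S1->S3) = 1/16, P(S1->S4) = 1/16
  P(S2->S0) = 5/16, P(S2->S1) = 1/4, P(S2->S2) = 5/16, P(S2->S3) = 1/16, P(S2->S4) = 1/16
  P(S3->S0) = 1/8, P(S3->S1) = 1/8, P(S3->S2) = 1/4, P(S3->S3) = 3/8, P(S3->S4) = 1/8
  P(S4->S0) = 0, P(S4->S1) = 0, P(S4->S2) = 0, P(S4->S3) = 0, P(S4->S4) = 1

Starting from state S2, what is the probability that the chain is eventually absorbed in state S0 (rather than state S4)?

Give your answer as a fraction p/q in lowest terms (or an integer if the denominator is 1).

Answer: 265/331

Derivation:
Let a_i = P(absorbed in S0 | start in state i).
Boundary conditions: a_S0 = 1, a_S4 = 0.
For each transient state i, a_i = sum_j P(i->j) * a_j:
  a_S1 = 1/4*a_S0 + 9/16*a_S1 + 1/16*a_S2 + 1/16*a_S3 + 1/16*a_S4
  a_S2 = 5/16*a_S0 + 1/4*a_S1 + 5/16*a_S2 + 1/16*a_S3 + 1/16*a_S4
  a_S3 = 1/8*a_S0 + 1/8*a_S1 + 1/4*a_S2 + 3/8*a_S3 + 1/8*a_S4

Substituting a_S0 = 1 and a_S4 = 0, rearrange to (I - Q) a = r where r[i] = P(i -> S0):
  [7/16, -1/16, -1/16] . (a_S1, a_S2, a_S3) = 1/4
  [-1/4, 11/16, -1/16] . (a_S1, a_S2, a_S3) = 5/16
  [-1/8, -1/4, 5/8] . (a_S1, a_S2, a_S3) = 1/8

Solving yields:
  a_S1 = 259/331
  a_S2 = 265/331
  a_S3 = 224/331

Starting state is S2, so the absorption probability is a_S2 = 265/331.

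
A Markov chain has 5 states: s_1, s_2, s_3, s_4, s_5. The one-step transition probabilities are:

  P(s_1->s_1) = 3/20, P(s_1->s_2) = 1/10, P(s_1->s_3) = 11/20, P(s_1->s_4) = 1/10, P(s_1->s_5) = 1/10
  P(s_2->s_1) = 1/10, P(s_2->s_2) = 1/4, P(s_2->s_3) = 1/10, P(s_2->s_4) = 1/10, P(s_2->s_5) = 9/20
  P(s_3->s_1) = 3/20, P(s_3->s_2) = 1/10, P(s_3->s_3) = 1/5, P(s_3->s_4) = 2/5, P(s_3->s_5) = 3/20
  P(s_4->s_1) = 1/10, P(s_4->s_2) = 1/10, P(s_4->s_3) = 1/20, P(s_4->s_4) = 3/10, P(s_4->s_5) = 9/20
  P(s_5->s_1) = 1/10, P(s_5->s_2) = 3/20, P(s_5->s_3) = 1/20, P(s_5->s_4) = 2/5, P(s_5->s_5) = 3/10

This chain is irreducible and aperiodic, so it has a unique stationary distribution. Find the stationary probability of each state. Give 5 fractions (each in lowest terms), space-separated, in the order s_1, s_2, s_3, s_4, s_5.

The stationary distribution satisfies pi = pi * P, i.e.:
  pi_s_1 = 3/20*pi_s_1 + 1/10*pi_s_2 + 3/20*pi_s_3 + 1/10*pi_s_4 + 1/10*pi_s_5
  pi_s_2 = 1/10*pi_s_1 + 1/4*pi_s_2 + 1/10*pi_s_3 + 1/10*pi_s_4 + 3/20*pi_s_5
  pi_s_3 = 11/20*pi_s_1 + 1/10*pi_s_2 + 1/5*pi_s_3 + 1/20*pi_s_4 + 1/20*pi_s_5
  pi_s_4 = 1/10*pi_s_1 + 1/10*pi_s_2 + 2/5*pi_s_3 + 3/10*pi_s_4 + 2/5*pi_s_5
  pi_s_5 = 1/10*pi_s_1 + 9/20*pi_s_2 + 3/20*pi_s_3 + 9/20*pi_s_4 + 3/10*pi_s_5
with normalization: pi_s_1 + pi_s_2 + pi_s_3 + pi_s_4 + pi_s_5 = 1.

Using the first 4 balance equations plus normalization, the linear system A*pi = b is:
  [-17/20, 1/10, 3/20, 1/10, 1/10] . pi = 0
  [1/10, -3/4, 1/10, 1/10, 3/20] . pi = 0
  [11/20, 1/10, -4/5, 1/20, 1/20] . pi = 0
  [1/10, 1/10, 2/5, -7/10, 2/5] . pi = 0
  [1, 1, 1, 1, 1] . pi = 1

Solving yields:
  pi_s_1 = 1719/15313
  pi_s_2 = 2092/15313
  pi_s_3 = 2035/15313
  pi_s_4 = 4529/15313
  pi_s_5 = 4938/15313

Verification (pi * P):
  1719/15313*3/20 + 2092/15313*1/10 + 2035/15313*3/20 + 4529/15313*1/10 + 4938/15313*1/10 = 1719/15313 = pi_s_1  (ok)
  1719/15313*1/10 + 2092/15313*1/4 + 2035/15313*1/10 + 4529/15313*1/10 + 4938/15313*3/20 = 2092/15313 = pi_s_2  (ok)
  1719/15313*11/20 + 2092/15313*1/10 + 2035/15313*1/5 + 4529/15313*1/20 + 4938/15313*1/20 = 2035/15313 = pi_s_3  (ok)
  1719/15313*1/10 + 2092/15313*1/10 + 2035/15313*2/5 + 4529/15313*3/10 + 4938/15313*2/5 = 4529/15313 = pi_s_4  (ok)
  1719/15313*1/10 + 2092/15313*9/20 + 2035/15313*3/20 + 4529/15313*9/20 + 4938/15313*3/10 = 4938/15313 = pi_s_5  (ok)

Answer: 1719/15313 2092/15313 2035/15313 4529/15313 4938/15313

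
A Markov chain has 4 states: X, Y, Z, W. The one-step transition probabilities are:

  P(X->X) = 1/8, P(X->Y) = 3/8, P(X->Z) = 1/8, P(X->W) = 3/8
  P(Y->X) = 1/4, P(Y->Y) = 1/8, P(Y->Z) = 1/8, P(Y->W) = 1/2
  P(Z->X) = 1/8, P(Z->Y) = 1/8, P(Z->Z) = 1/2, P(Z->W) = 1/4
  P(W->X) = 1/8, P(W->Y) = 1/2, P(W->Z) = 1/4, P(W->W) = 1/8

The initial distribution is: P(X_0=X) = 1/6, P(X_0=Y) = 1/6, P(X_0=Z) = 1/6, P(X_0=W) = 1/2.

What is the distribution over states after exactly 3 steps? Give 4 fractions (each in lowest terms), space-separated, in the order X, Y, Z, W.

Propagating the distribution step by step (d_{t+1} = d_t * P):
d_0 = (X=1/6, Y=1/6, Z=1/6, W=1/2)
  d_1[X] = 1/6*1/8 + 1/6*1/4 + 1/6*1/8 + 1/2*1/8 = 7/48
  d_1[Y] = 1/6*3/8 + 1/6*1/8 + 1/6*1/8 + 1/2*1/2 = 17/48
  d_1[Z] = 1/6*1/8 + 1/6*1/8 + 1/6*1/2 + 1/2*1/4 = 1/4
  d_1[W] = 1/6*3/8 + 1/6*1/2 + 1/6*1/4 + 1/2*1/8 = 1/4
d_1 = (X=7/48, Y=17/48, Z=1/4, W=1/4)
  d_2[X] = 7/48*1/8 + 17/48*1/4 + 1/4*1/8 + 1/4*1/8 = 65/384
  d_2[Y] = 7/48*3/8 + 17/48*1/8 + 1/4*1/8 + 1/4*1/2 = 49/192
  d_2[Z] = 7/48*1/8 + 17/48*1/8 + 1/4*1/2 + 1/4*1/4 = 1/4
  d_2[W] = 7/48*3/8 + 17/48*1/2 + 1/4*1/4 + 1/4*1/8 = 125/384
d_2 = (X=65/384, Y=49/192, Z=1/4, W=125/384)
  d_3[X] = 65/384*1/8 + 49/192*1/4 + 1/4*1/8 + 125/384*1/8 = 241/1536
  d_3[Y] = 65/384*3/8 + 49/192*1/8 + 1/4*1/8 + 125/384*1/2 = 889/3072
  d_3[Z] = 65/384*1/8 + 49/192*1/8 + 1/4*1/2 + 125/384*1/4 = 797/3072
  d_3[W] = 65/384*3/8 + 49/192*1/2 + 1/4*1/4 + 125/384*1/8 = 113/384
d_3 = (X=241/1536, Y=889/3072, Z=797/3072, W=113/384)

Answer: 241/1536 889/3072 797/3072 113/384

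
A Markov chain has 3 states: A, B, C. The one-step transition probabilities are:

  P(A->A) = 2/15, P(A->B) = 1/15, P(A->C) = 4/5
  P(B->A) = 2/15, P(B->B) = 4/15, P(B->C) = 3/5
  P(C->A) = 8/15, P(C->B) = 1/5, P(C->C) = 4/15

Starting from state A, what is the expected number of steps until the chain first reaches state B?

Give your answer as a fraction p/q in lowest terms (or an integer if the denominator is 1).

Answer: 345/47

Derivation:
Let h_i = expected steps to first reach B from state i.
Boundary: h_B = 0.
First-step equations for the other states:
  h_A = 1 + 2/15*h_A + 1/15*h_B + 4/5*h_C
  h_C = 1 + 8/15*h_A + 1/5*h_B + 4/15*h_C

Substituting h_B = 0 and rearranging gives the linear system (I - Q) h = 1:
  [13/15, -4/5] . (h_A, h_C) = 1
  [-8/15, 11/15] . (h_A, h_C) = 1

Solving yields:
  h_A = 345/47
  h_C = 315/47

Starting state is A, so the expected hitting time is h_A = 345/47.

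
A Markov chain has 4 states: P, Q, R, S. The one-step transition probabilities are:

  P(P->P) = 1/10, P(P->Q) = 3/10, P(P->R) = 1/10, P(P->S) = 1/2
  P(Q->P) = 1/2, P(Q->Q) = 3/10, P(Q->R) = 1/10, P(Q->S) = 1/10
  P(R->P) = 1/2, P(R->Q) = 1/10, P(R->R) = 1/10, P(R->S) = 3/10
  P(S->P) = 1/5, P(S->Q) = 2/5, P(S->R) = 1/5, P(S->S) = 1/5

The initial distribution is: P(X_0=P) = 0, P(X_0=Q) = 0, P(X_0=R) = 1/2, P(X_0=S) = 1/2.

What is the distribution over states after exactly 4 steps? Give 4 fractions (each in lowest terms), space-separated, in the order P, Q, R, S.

Answer: 6009/20000 6019/20000 2537/20000 1087/4000

Derivation:
Propagating the distribution step by step (d_{t+1} = d_t * P):
d_0 = (P=0, Q=0, R=1/2, S=1/2)
  d_1[P] = 0*1/10 + 0*1/2 + 1/2*1/2 + 1/2*1/5 = 7/20
  d_1[Q] = 0*3/10 + 0*3/10 + 1/2*1/10 + 1/2*2/5 = 1/4
  d_1[R] = 0*1/10 + 0*1/10 + 1/2*1/10 + 1/2*1/5 = 3/20
  d_1[S] = 0*1/2 + 0*1/10 + 1/2*3/10 + 1/2*1/5 = 1/4
d_1 = (P=7/20, Q=1/4, R=3/20, S=1/4)
  d_2[P] = 7/20*1/10 + 1/4*1/2 + 3/20*1/2 + 1/4*1/5 = 57/200
  d_2[Q] = 7/20*3/10 + 1/4*3/10 + 3/20*1/10 + 1/4*2/5 = 59/200
  d_2[R] = 7/20*1/10 + 1/4*1/10 + 3/20*1/10 + 1/4*1/5 = 1/8
  d_2[S] = 7/20*1/2 + 1/4*1/10 + 3/20*3/10 + 1/4*1/5 = 59/200
d_2 = (P=57/200, Q=59/200, R=1/8, S=59/200)
  d_3[P] = 57/200*1/10 + 59/200*1/2 + 1/8*1/2 + 59/200*1/5 = 119/400
  d_3[Q] = 57/200*3/10 + 59/200*3/10 + 1/8*1/10 + 59/200*2/5 = 609/2000
  d_3[R] = 57/200*1/10 + 59/200*1/10 + 1/8*1/10 + 59/200*1/5 = 259/2000
  d_3[S] = 57/200*1/2 + 59/200*1/10 + 1/8*3/10 + 59/200*1/5 = 537/2000
d_3 = (P=119/400, Q=609/2000, R=259/2000, S=537/2000)
  d_4[P] = 119/400*1/10 + 609/2000*1/2 + 259/2000*1/2 + 537/2000*1/5 = 6009/20000
  d_4[Q] = 119/400*3/10 + 609/2000*3/10 + 259/2000*1/10 + 537/2000*2/5 = 6019/20000
  d_4[R] = 119/400*1/10 + 609/2000*1/10 + 259/2000*1/10 + 537/2000*1/5 = 2537/20000
  d_4[S] = 119/400*1/2 + 609/2000*1/10 + 259/2000*3/10 + 537/2000*1/5 = 1087/4000
d_4 = (P=6009/20000, Q=6019/20000, R=2537/20000, S=1087/4000)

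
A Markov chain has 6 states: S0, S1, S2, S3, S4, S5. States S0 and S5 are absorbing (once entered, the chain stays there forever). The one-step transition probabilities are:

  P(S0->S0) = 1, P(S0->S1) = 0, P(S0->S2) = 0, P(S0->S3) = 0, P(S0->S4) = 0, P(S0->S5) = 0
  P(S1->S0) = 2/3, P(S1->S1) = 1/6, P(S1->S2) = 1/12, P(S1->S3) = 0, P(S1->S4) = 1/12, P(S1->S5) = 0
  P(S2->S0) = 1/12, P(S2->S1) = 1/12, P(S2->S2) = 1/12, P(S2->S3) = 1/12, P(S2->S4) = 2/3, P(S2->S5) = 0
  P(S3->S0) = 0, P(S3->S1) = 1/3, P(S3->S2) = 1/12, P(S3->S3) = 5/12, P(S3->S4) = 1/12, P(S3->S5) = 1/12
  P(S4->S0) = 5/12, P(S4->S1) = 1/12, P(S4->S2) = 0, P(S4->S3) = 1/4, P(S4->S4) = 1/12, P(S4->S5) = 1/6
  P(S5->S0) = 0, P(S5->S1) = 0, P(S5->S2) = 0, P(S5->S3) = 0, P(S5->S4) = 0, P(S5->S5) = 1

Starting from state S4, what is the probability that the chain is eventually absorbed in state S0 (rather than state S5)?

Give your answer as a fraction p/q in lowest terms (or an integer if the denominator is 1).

Let a_i = P(absorbed in S0 | start in state i).
Boundary conditions: a_S0 = 1, a_S5 = 0.
For each transient state i, a_i = sum_j P(i->j) * a_j:
  a_S1 = 2/3*a_S0 + 1/6*a_S1 + 1/12*a_S2 + 0*a_S3 + 1/12*a_S4 + 0*a_S5
  a_S2 = 1/12*a_S0 + 1/12*a_S1 + 1/12*a_S2 + 1/12*a_S3 + 2/3*a_S4 + 0*a_S5
  a_S3 = 0*a_S0 + 1/3*a_S1 + 1/12*a_S2 + 5/12*a_S3 + 1/12*a_S4 + 1/12*a_S5
  a_S4 = 5/12*a_S0 + 1/12*a_S1 + 0*a_S2 + 1/4*a_S3 + 1/12*a_S4 + 1/6*a_S5

Substituting a_S0 = 1 and a_S5 = 0, rearrange to (I - Q) a = r where r[i] = P(i -> S0):
  [5/6, -1/12, 0, -1/12] . (a_S1, a_S2, a_S3, a_S4) = 2/3
  [-1/12, 11/12, -1/12, -2/3] . (a_S1, a_S2, a_S3, a_S4) = 1/12
  [-1/3, -1/12, 7/12, -1/12] . (a_S1, a_S2, a_S3, a_S4) = 0
  [-1/12, 0, -1/4, 11/12] . (a_S1, a_S2, a_S3, a_S4) = 5/12

Solving yields:
  a_S1 = 3487/3654
  a_S2 = 2897/3654
  a_S3 = 1399/1827
  a_S4 = 2741/3654

Starting state is S4, so the absorption probability is a_S4 = 2741/3654.

Answer: 2741/3654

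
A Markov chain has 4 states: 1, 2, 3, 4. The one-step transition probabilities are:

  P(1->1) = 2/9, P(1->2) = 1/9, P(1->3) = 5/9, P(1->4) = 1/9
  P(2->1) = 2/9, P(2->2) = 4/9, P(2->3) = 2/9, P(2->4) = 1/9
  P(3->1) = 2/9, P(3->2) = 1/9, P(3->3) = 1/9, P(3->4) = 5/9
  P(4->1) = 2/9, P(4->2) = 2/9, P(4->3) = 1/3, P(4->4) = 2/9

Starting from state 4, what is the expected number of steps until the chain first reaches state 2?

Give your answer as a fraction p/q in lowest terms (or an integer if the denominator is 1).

Answer: 891/145

Derivation:
Let h_i = expected steps to first reach 2 from state i.
Boundary: h_2 = 0.
First-step equations for the other states:
  h_1 = 1 + 2/9*h_1 + 1/9*h_2 + 5/9*h_3 + 1/9*h_4
  h_3 = 1 + 2/9*h_1 + 1/9*h_2 + 1/9*h_3 + 5/9*h_4
  h_4 = 1 + 2/9*h_1 + 2/9*h_2 + 1/3*h_3 + 2/9*h_4

Substituting h_2 = 0 and rearranging gives the linear system (I - Q) h = 1:
  [7/9, -5/9, -1/9] . (h_1, h_3, h_4) = 1
  [-2/9, 8/9, -5/9] . (h_1, h_3, h_4) = 1
  [-2/9, -1/3, 7/9] . (h_1, h_3, h_4) = 1

Solving yields:
  h_1 = 1008/145
  h_3 = 972/145
  h_4 = 891/145

Starting state is 4, so the expected hitting time is h_4 = 891/145.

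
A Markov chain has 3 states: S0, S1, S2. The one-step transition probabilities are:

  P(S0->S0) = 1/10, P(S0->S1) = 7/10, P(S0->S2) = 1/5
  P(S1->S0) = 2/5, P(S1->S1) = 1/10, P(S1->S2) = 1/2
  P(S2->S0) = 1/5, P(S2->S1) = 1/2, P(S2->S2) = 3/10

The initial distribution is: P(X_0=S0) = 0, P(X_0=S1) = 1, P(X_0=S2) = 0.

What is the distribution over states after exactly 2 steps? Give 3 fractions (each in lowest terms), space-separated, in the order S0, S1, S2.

Answer: 9/50 27/50 7/25

Derivation:
Propagating the distribution step by step (d_{t+1} = d_t * P):
d_0 = (S0=0, S1=1, S2=0)
  d_1[S0] = 0*1/10 + 1*2/5 + 0*1/5 = 2/5
  d_1[S1] = 0*7/10 + 1*1/10 + 0*1/2 = 1/10
  d_1[S2] = 0*1/5 + 1*1/2 + 0*3/10 = 1/2
d_1 = (S0=2/5, S1=1/10, S2=1/2)
  d_2[S0] = 2/5*1/10 + 1/10*2/5 + 1/2*1/5 = 9/50
  d_2[S1] = 2/5*7/10 + 1/10*1/10 + 1/2*1/2 = 27/50
  d_2[S2] = 2/5*1/5 + 1/10*1/2 + 1/2*3/10 = 7/25
d_2 = (S0=9/50, S1=27/50, S2=7/25)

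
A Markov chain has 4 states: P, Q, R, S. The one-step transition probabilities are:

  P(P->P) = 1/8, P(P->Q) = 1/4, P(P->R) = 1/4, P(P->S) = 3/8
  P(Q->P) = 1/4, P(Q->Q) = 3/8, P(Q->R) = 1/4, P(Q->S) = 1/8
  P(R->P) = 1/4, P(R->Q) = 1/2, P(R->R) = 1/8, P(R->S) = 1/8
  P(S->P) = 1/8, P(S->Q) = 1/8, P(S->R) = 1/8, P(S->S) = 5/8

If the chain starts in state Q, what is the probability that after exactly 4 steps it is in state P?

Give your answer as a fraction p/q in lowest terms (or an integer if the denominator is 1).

Answer: 771/4096

Derivation:
Computing P^4 by repeated multiplication:
P^1 =
  P: [1/8, 1/4, 1/4, 3/8]
  Q: [1/4, 3/8, 1/4, 1/8]
  R: [1/4, 1/2, 1/8, 1/8]
  S: [1/8, 1/8, 1/8, 5/8]
P^2 =
  P: [3/16, 19/64, 11/64, 11/32]
  Q: [13/64, 11/32, 13/64, 1/4]
  R: [13/64, 21/64, 7/32, 1/4]
  S: [5/32, 7/32, 5/32, 15/32]
P^3 =
  P: [47/256, 147/512, 95/512, 11/32]
  Q: [99/512, 5/16, 99/512, 77/256]
  R: [99/512, 161/512, 49/256, 77/256]
  S: [11/64, 33/128, 11/64, 51/128]
P^4 =
  P: [377/2048, 1185/4096, 753/4096, 351/1024]
  Q: [771/4096, 307/1024, 771/4096, 663/2048]
  R: [771/4096, 1227/4096, 193/1024, 663/2048]
  S: [183/1024, 141/512, 183/1024, 47/128]

(P^4)[Q -> P] = 771/4096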